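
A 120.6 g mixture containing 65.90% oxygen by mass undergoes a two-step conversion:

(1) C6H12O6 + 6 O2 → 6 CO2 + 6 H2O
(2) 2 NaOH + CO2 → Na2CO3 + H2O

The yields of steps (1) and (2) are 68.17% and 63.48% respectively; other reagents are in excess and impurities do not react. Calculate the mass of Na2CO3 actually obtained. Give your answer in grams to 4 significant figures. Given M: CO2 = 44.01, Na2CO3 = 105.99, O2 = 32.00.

113.9 g

Pure O2 = 120.6 × 0.6590 = 79.475 g.
n(O2) = 79.475 / 32.00 = 2.4836 mol.
Step 1 (O2:CO2 = 6:6): theoretical n(CO2) = 2.4836 mol; at 68.17% yield, n(CO2) = 1.6931 mol.
Step 2 (CO2:Na2CO3 = 1:1): theoretical n(Na2CO3) = 1.6931 mol, so theoretical mass = 1.6931 × 105.99 = 179.45 g.
At 63.48% yield, actual mass of Na2CO3 = 179.45 × 0.6348 = 113.91 g.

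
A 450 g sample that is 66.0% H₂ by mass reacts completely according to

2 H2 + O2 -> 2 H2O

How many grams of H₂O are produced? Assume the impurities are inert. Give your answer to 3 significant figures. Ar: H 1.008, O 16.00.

2650 g

Mass of pure H2 = 450 g × 0.660 = 297.0 g.
M(H2) = 2(1.008) = 2.016 g/mol.
M(H2O) = 2(1.008) + 16.00 = 18.016 g/mol.
n(H2) = 297.0 g / 2.016 g/mol = 147.3 mol.
From the equation the H2:H2O mole ratio is 2:2, so n(H2O) = 147.3 × 2/2 = 147.3 mol.
Mass of H2O = 147.3 mol × 18.016 g/mol = 2654 g.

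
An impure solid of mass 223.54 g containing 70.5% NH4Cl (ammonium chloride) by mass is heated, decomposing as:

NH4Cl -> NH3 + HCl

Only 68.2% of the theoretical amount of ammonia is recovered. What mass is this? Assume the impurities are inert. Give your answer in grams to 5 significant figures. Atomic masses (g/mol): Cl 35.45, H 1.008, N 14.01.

Pure NH4Cl available = 223.54 g × 0.705 = 157.596 g.
M(NH4Cl) = 14.01 + 4(1.008) + 35.45 = 53.492 g/mol.
M(NH3) = 14.01 + 3(1.008) = 17.034 g/mol.
n(NH4Cl) = 157.596 g / 53.492 g/mol = 2.94615 mol.
From the equation the NH4Cl:NH3 mole ratio is 1:1, so n(NH3) = 2.94615 × 1/1 = 2.94615 mol.
Mass of NH3 = 2.94615 mol × 17.034 g/mol = 50.1848 g.
Actual mass collected = 50.1848 g × 0.682 = 34.2260 g.

34.226 g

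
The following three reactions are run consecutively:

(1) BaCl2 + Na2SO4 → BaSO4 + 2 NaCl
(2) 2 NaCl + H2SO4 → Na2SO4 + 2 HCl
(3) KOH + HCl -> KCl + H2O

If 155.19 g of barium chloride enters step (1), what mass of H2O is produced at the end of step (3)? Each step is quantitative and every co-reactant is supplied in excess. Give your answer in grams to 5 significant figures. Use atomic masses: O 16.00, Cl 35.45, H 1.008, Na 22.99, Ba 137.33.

M(BaCl2) = 137.33 + 2(35.45) = 208.23 g/mol.
M(H2O) = 2(1.008) + 16.00 = 18.016 g/mol.
n(BaCl2) = 155.19 / 208.23 = 0.745282 mol.
Reaction (1): BaCl2→NaCl ratio 1:2 ⇒ n(NaCl) = 1.49056 mol.
Reaction (2): NaCl→HCl ratio 2:2 ⇒ n(HCl) = 1.49056 mol.
Reaction (3): HCl→H2O ratio 1:1 ⇒ n(H2O) = 1.49056 mol.
Mass of H2O = 1.49056 × 18.016 = 26.8540 g.

26.854 g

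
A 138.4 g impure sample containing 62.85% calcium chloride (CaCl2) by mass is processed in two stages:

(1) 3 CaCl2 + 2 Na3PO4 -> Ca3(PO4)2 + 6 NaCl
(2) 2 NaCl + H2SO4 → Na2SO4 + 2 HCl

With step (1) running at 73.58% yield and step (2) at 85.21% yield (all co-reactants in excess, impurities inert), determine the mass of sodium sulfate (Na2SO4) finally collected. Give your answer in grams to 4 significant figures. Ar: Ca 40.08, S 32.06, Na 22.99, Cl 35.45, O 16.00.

69.80 g

Pure CaCl2 = 138.4 × 0.6285 = 86.984 g.
M(CaCl2) = 40.08 + 2(35.45) = 110.98 g/mol.
M(Na2SO4) = 2(22.99) + 32.06 + 4(16.00) = 142.04 g/mol.
n(CaCl2) = 86.984 / 110.98 = 0.78378 mol.
Step 1 (CaCl2:NaCl = 3:6): theoretical n(NaCl) = 1.5676 mol; at 73.58% yield, n(NaCl) = 1.1534 mol.
Step 2 (NaCl:Na2SO4 = 2:1): theoretical n(Na2SO4) = 0.57671 mol, so theoretical mass = 0.57671 × 142.04 = 81.916 g.
At 85.21% yield, actual mass of Na2SO4 = 81.916 × 0.8521 = 69.800 g.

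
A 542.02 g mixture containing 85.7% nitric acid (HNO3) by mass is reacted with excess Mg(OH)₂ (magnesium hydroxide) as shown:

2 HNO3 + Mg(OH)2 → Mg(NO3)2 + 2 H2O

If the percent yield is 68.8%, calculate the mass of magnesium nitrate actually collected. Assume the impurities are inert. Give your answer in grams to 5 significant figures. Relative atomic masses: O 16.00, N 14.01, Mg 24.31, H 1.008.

376.11 g

Pure HNO3 available = 542.02 g × 0.857 = 464.511 g.
M(HNO3) = 1.008 + 14.01 + 3(16.00) = 63.018 g/mol.
M(Mg(NO3)2) = 24.31 + 2(14.01) + 6(16.00) = 148.33 g/mol.
n(HNO3) = 464.511 g / 63.018 g/mol = 7.37109 mol.
From the equation the HNO3:Mg(NO3)2 mole ratio is 2:1, so n(Mg(NO3)2) = 7.37109 × 1/2 = 3.68554 mol.
Mass of Mg(NO3)2 = 3.68554 mol × 148.33 g/mol = 546.677 g.
Actual mass collected = 546.677 g × 0.688 = 376.114 g.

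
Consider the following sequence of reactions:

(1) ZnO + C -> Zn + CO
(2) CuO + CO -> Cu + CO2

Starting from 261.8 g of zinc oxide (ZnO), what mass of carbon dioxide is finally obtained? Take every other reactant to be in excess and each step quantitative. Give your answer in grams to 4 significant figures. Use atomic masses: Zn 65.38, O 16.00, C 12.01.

141.6 g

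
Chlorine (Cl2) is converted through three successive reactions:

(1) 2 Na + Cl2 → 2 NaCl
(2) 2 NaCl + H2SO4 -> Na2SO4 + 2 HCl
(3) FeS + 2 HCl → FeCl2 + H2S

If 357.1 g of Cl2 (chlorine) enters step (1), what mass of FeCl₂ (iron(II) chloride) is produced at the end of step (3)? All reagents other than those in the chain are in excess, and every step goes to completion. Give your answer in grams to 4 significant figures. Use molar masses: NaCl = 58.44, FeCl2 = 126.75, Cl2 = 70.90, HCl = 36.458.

n(Cl2) = 357.1 / 70.90 = 5.0367 mol.
Reaction (1): Cl2→NaCl ratio 1:2 ⇒ n(NaCl) = 10.073 mol.
Reaction (2): NaCl→HCl ratio 2:2 ⇒ n(HCl) = 10.073 mol.
Reaction (3): HCl→FeCl2 ratio 2:1 ⇒ n(FeCl2) = 5.0367 mol.
Mass of FeCl2 = 5.0367 × 126.75 = 638.40 g.

638.4 g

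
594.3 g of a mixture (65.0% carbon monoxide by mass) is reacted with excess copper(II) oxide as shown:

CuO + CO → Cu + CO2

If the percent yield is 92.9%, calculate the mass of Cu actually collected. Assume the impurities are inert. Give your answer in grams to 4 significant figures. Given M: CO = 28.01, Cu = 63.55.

814.2 g

Pure CO available = 594.3 g × 0.650 = 386.30 g.
n(CO) = 386.30 g / 28.01 g/mol = 13.791 mol.
From the equation the CO:Cu mole ratio is 1:1, so n(Cu) = 13.791 × 1/1 = 13.791 mol.
Mass of Cu = 13.791 mol × 63.55 g/mol = 876.44 g.
Actual mass collected = 876.44 g × 0.929 = 814.21 g.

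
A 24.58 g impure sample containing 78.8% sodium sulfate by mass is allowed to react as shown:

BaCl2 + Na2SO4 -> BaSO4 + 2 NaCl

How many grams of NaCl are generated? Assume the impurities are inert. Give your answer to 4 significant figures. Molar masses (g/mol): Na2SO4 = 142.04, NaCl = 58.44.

Mass of pure Na2SO4 = 24.58 g × 0.788 = 19.369 g.
n(Na2SO4) = 19.369 g / 142.04 g/mol = 0.13636 mol.
From the equation the Na2SO4:NaCl mole ratio is 1:2, so n(NaCl) = 0.13636 × 2/1 = 0.27273 mol.
Mass of NaCl = 0.27273 mol × 58.44 g/mol = 15.938 g.

15.94 g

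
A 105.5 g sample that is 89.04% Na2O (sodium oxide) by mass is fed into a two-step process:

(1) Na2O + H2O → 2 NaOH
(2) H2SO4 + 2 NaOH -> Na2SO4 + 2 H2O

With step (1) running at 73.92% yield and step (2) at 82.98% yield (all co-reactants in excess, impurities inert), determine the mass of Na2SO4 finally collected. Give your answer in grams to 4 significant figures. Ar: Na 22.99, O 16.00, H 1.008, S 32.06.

Pure Na2O = 105.5 × 0.8904 = 93.937 g.
M(Na2O) = 2(22.99) + 16.00 = 61.98 g/mol.
M(Na2SO4) = 2(22.99) + 32.06 + 4(16.00) = 142.04 g/mol.
n(Na2O) = 93.937 / 61.98 = 1.5156 mol.
Step 1 (Na2O:NaOH = 1:2): theoretical n(NaOH) = 3.0312 mol; at 73.92% yield, n(NaOH) = 2.2407 mol.
Step 2 (NaOH:Na2SO4 = 2:1): theoretical n(Na2SO4) = 1.1203 mol, so theoretical mass = 1.1203 × 142.04 = 159.13 g.
At 82.98% yield, actual mass of Na2SO4 = 159.13 × 0.8298 = 132.05 g.

132.0 g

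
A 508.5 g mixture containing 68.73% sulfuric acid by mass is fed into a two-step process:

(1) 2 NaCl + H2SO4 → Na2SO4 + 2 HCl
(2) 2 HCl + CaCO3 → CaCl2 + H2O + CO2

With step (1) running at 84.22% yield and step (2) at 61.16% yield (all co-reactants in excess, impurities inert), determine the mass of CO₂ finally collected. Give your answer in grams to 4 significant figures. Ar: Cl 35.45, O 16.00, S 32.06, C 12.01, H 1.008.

80.78 g

Pure H2SO4 = 508.5 × 0.6873 = 349.49 g.
M(H2SO4) = 2(1.008) + 32.06 + 4(16.00) = 98.076 g/mol.
M(CO2) = 12.01 + 2(16.00) = 44.01 g/mol.
n(H2SO4) = 349.49 / 98.076 = 3.5635 mol.
Step 1 (H2SO4:HCl = 1:2): theoretical n(HCl) = 7.1270 mol; at 84.22% yield, n(HCl) = 6.0023 mol.
Step 2 (HCl:CO2 = 2:1): theoretical n(CO2) = 3.0012 mol, so theoretical mass = 3.0012 × 44.01 = 132.08 g.
At 61.16% yield, actual mass of CO2 = 132.08 × 0.6116 = 80.781 g.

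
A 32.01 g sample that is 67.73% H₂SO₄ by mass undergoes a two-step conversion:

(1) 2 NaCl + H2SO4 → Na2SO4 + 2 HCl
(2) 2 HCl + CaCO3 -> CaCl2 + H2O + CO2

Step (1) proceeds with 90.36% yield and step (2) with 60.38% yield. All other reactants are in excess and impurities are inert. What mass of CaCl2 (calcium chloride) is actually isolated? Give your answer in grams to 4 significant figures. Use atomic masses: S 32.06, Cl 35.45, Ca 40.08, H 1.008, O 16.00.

13.38 g

Pure H2SO4 = 32.01 × 0.6773 = 21.680 g.
M(H2SO4) = 2(1.008) + 32.06 + 4(16.00) = 98.076 g/mol.
M(CaCl2) = 40.08 + 2(35.45) = 110.98 g/mol.
n(H2SO4) = 21.680 / 98.076 = 0.22106 mol.
Step 1 (H2SO4:HCl = 1:2): theoretical n(HCl) = 0.44211 mol; at 90.36% yield, n(HCl) = 0.39949 mol.
Step 2 (HCl:CaCl2 = 2:1): theoretical n(CaCl2) = 0.19975 mol, so theoretical mass = 0.19975 × 110.98 = 22.168 g.
At 60.38% yield, actual mass of CaCl2 = 22.168 × 0.6038 = 13.385 g.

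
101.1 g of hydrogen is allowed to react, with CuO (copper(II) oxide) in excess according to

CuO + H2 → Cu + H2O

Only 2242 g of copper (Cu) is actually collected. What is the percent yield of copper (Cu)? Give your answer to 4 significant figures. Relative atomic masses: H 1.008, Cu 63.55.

70.35 %

M(H2) = 2(1.008) = 2.016 g/mol.
M(Cu) = 63.55 g/mol.
n(H2) = 101.10 g / 2.016 g/mol = 50.149 mol.
From the equation the H2:Cu mole ratio is 1:1, so n(Cu) = 50.149 × 1/1 = 50.149 mol.
Mass of Cu = 50.149 mol × 63.55 g/mol = 3187.0 g.
This is the theoretical yield. Percent yield = 2242 g / 3187.0 g × 100% = 70.349%.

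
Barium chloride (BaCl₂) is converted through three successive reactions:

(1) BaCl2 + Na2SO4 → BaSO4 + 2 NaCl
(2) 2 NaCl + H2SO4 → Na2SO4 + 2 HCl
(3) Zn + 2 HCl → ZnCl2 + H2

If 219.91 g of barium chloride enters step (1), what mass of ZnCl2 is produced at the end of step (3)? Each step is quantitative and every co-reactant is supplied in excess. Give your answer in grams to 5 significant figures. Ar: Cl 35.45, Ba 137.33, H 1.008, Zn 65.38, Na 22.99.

M(BaCl2) = 137.33 + 2(35.45) = 208.23 g/mol.
M(ZnCl2) = 65.38 + 2(35.45) = 136.28 g/mol.
n(BaCl2) = 219.91 / 208.23 = 1.05609 mol.
Reaction (1): BaCl2→NaCl ratio 1:2 ⇒ n(NaCl) = 2.11218 mol.
Reaction (2): NaCl→HCl ratio 2:2 ⇒ n(HCl) = 2.11218 mol.
Reaction (3): HCl→ZnCl2 ratio 2:1 ⇒ n(ZnCl2) = 1.05609 mol.
Mass of ZnCl2 = 1.05609 × 136.28 = 143.924 g.

143.92 g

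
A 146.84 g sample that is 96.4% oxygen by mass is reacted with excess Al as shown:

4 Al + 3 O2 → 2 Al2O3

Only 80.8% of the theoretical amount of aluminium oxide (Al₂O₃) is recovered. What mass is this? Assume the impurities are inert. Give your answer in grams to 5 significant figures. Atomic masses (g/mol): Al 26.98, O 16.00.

Pure O2 available = 146.84 g × 0.964 = 141.554 g.
M(O2) = 2(16.00) = 32.00 g/mol.
M(Al2O3) = 2(26.98) + 3(16.00) = 101.96 g/mol.
n(O2) = 141.554 g / 32.00 g/mol = 4.42356 mol.
From the equation the O2:Al2O3 mole ratio is 3:2, so n(Al2O3) = 4.42356 × 2/3 = 2.94904 mol.
Mass of Al2O3 = 2.94904 mol × 101.96 g/mol = 300.684 g.
Actual mass collected = 300.684 g × 0.808 = 242.952 g.

242.95 g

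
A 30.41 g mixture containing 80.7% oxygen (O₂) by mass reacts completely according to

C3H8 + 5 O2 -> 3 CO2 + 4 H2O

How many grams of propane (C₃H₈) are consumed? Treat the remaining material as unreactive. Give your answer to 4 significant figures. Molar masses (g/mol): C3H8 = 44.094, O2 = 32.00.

Mass of pure O2 = 30.41 g × 0.807 = 24.541 g.
n(O2) = 24.541 g / 32.00 g/mol = 0.76690 mol.
From the equation the O2:C3H8 mole ratio is 5:1, so n(C3H8) = 0.76690 × 1/5 = 0.15338 mol.
Mass of C3H8 = 0.15338 mol × 44.094 g/mol = 6.7632 g.

6.763 g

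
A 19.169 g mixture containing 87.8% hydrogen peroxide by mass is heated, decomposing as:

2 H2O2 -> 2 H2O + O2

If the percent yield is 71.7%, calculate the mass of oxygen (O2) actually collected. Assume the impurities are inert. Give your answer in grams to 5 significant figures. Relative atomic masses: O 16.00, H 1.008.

5.6761 g

Pure H2O2 available = 19.169 g × 0.878 = 16.8304 g.
M(H2O2) = 2(1.008) + 2(16.00) = 34.016 g/mol.
M(O2) = 2(16.00) = 32.00 g/mol.
n(H2O2) = 16.8304 g / 34.016 g/mol = 0.494778 mol.
From the equation the H2O2:O2 mole ratio is 2:1, so n(O2) = 0.494778 × 1/2 = 0.247389 mol.
Mass of O2 = 0.247389 mol × 32.00 g/mol = 7.91645 g.
Actual mass collected = 7.91645 g × 0.717 = 5.67610 g.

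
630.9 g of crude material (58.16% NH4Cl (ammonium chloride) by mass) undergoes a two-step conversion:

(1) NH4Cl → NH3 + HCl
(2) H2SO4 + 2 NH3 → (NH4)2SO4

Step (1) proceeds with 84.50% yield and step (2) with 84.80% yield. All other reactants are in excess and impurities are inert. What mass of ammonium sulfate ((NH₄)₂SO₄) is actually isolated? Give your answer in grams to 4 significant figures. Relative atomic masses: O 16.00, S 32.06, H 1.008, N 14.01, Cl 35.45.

Pure NH4Cl = 630.9 × 0.5816 = 366.93 g.
M(NH4Cl) = 14.01 + 4(1.008) + 35.45 = 53.492 g/mol.
M((NH4)2SO4) = 2(14.01) + 8(1.008) + 32.06 + 4(16.00) = 132.144 g/mol.
n(NH4Cl) = 366.93 / 53.492 = 6.8596 mol.
Step 1 (NH4Cl:NH3 = 1:1): theoretical n(NH3) = 6.8596 mol; at 84.50% yield, n(NH3) = 5.7963 mol.
Step 2 (NH3:(NH4)2SO4 = 2:1): theoretical n((NH4)2SO4) = 2.8982 mol, so theoretical mass = 2.8982 × 132.144 = 382.97 g.
At 84.80% yield, actual mass of (NH4)2SO4 = 382.97 × 0.8480 = 324.76 g.

324.8 g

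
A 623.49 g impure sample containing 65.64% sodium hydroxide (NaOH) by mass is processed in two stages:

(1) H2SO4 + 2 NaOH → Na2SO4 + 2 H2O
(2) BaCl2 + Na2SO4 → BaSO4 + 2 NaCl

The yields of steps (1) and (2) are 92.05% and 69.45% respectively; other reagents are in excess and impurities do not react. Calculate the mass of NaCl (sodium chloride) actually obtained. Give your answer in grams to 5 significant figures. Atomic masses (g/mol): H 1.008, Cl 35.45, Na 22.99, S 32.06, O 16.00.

382.27 g

Pure NaOH = 623.49 × 0.6564 = 409.259 g.
M(NaOH) = 22.99 + 16.00 + 1.008 = 39.998 g/mol.
M(NaCl) = 22.99 + 35.45 = 58.44 g/mol.
n(NaOH) = 409.259 / 39.998 = 10.2320 mol.
Step 1 (NaOH:Na2SO4 = 2:1): theoretical n(Na2SO4) = 5.11599 mol; at 92.05% yield, n(Na2SO4) = 4.70927 mol.
Step 2 (Na2SO4:NaCl = 1:2): theoretical n(NaCl) = 9.41854 mol, so theoretical mass = 9.41854 × 58.44 = 550.419 g.
At 69.45% yield, actual mass of NaCl = 550.419 × 0.6945 = 382.266 g.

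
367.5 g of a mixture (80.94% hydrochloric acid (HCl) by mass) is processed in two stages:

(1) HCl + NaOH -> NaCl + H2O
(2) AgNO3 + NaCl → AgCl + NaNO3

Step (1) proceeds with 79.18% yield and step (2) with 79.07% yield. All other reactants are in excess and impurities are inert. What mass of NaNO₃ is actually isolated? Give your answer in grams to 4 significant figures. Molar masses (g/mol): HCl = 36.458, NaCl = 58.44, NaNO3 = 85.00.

Pure HCl = 367.5 × 0.8094 = 297.45 g.
n(HCl) = 297.45 / 36.458 = 8.1588 mol.
Step 1 (HCl:NaCl = 1:1): theoretical n(NaCl) = 8.1588 mol; at 79.18% yield, n(NaCl) = 6.4602 mol.
Step 2 (NaCl:NaNO3 = 1:1): theoretical n(NaNO3) = 6.4602 mol, so theoretical mass = 6.4602 × 85.00 = 549.11 g.
At 79.07% yield, actual mass of NaNO3 = 549.11 × 0.7907 = 434.18 g.

434.2 g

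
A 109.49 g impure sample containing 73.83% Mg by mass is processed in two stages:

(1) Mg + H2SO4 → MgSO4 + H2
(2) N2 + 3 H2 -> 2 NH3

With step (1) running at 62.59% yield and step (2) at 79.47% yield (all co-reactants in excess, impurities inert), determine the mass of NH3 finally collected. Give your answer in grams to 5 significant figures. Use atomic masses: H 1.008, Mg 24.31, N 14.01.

Pure Mg = 109.49 × 0.7383 = 80.8365 g.
M(Mg) = 24.31 g/mol.
M(NH3) = 14.01 + 3(1.008) = 17.034 g/mol.
n(Mg) = 80.8365 / 24.31 = 3.32524 mol.
Step 1 (Mg:H2 = 1:1): theoretical n(H2) = 3.32524 mol; at 62.59% yield, n(H2) = 2.08126 mol.
Step 2 (H2:NH3 = 3:2): theoretical n(NH3) = 1.38751 mol, so theoretical mass = 1.38751 × 17.034 = 23.6348 g.
At 79.47% yield, actual mass of NH3 = 23.6348 × 0.7947 = 18.7826 g.

18.783 g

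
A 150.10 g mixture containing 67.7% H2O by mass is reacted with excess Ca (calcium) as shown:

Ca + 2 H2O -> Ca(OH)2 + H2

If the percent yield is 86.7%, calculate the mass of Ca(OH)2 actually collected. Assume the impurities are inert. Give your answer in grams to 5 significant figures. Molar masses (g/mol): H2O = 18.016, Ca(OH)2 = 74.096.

181.17 g

Pure H2O available = 150.10 g × 0.677 = 101.618 g.
n(H2O) = 101.618 g / 18.016 g/mol = 5.64041 mol.
From the equation the H2O:Ca(OH)2 mole ratio is 2:1, so n(Ca(OH)2) = 5.64041 × 1/2 = 2.82021 mol.
Mass of Ca(OH)2 = 2.82021 mol × 74.096 g/mol = 208.966 g.
Actual mass collected = 208.966 g × 0.867 = 181.174 g.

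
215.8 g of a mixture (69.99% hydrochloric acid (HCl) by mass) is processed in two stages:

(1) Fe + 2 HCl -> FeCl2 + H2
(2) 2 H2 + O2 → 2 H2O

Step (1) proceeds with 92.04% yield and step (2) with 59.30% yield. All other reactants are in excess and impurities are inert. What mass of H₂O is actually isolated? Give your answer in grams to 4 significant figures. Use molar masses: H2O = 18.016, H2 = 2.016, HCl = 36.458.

20.37 g

Pure HCl = 215.8 × 0.6999 = 151.04 g.
n(HCl) = 151.04 / 36.458 = 4.1428 mol.
Step 1 (HCl:H2 = 2:1): theoretical n(H2) = 2.0714 mol; at 92.04% yield, n(H2) = 1.9065 mol.
Step 2 (H2:H2O = 2:2): theoretical n(H2O) = 1.9065 mol, so theoretical mass = 1.9065 × 18.016 = 34.348 g.
At 59.30% yield, actual mass of H2O = 34.348 × 0.5930 = 20.368 g.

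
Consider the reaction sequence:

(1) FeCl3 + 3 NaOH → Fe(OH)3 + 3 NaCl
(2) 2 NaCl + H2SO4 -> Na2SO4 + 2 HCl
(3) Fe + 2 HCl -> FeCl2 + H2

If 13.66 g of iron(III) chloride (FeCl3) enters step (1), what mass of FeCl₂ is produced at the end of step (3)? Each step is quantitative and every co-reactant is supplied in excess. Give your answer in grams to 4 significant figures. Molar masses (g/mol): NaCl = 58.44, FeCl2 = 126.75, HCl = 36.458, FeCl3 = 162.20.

16.01 g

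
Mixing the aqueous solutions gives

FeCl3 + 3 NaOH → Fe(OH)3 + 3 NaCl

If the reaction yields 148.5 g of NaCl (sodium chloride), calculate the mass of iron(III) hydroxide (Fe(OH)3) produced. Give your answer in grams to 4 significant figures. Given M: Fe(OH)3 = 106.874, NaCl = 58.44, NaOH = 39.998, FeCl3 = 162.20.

90.52 g

n(NaCl) = 148.50 g / 58.44 g/mol = 2.5411 mol.
From the equation the NaCl:Fe(OH)3 mole ratio is 3:1, so n(Fe(OH)3) = 2.5411 × 1/3 = 0.84702 mol.
Mass of Fe(OH)3 = 0.84702 mol × 106.874 g/mol = 90.525 g.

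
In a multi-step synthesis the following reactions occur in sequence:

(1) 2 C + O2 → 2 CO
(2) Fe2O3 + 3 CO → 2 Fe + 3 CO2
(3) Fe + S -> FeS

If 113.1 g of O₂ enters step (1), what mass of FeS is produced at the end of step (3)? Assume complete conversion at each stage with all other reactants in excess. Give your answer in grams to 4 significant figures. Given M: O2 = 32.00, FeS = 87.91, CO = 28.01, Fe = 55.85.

414.3 g

n(O2) = 113.1 / 32.00 = 3.5344 mol.
Reaction (1): O2→CO ratio 1:2 ⇒ n(CO) = 7.0687 mol.
Reaction (2): CO→Fe ratio 3:2 ⇒ n(Fe) = 4.7125 mol.
Reaction (3): Fe→FeS ratio 1:1 ⇒ n(FeS) = 4.7125 mol.
Mass of FeS = 4.7125 × 87.91 = 414.28 g.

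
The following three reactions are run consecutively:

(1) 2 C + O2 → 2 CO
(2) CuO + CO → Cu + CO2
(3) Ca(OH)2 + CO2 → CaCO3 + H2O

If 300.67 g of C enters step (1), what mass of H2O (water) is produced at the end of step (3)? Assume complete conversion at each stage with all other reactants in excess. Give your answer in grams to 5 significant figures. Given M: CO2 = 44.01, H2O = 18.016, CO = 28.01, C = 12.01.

451.03 g

n(C) = 300.67 / 12.01 = 25.0350 mol.
Reaction (1): C→CO ratio 2:2 ⇒ n(CO) = 25.0350 mol.
Reaction (2): CO→CO2 ratio 1:1 ⇒ n(CO2) = 25.0350 mol.
Reaction (3): CO2→H2O ratio 1:1 ⇒ n(H2O) = 25.0350 mol.
Mass of H2O = 25.0350 × 18.016 = 451.030 g.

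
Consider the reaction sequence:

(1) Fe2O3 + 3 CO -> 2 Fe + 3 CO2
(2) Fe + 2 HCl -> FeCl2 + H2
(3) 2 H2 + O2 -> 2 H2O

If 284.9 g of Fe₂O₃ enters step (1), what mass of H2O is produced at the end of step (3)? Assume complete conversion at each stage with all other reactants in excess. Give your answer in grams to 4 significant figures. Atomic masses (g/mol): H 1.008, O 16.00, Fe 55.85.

M(Fe2O3) = 2(55.85) + 3(16.00) = 159.70 g/mol.
M(H2O) = 2(1.008) + 16.00 = 18.016 g/mol.
n(Fe2O3) = 284.9 / 159.70 = 1.7840 mol.
Reaction (1): Fe2O3→Fe ratio 1:2 ⇒ n(Fe) = 3.5679 mol.
Reaction (2): Fe→H2 ratio 1:1 ⇒ n(H2) = 3.5679 mol.
Reaction (3): H2→H2O ratio 2:2 ⇒ n(H2O) = 3.5679 mol.
Mass of H2O = 3.5679 × 18.016 = 64.280 g.

64.28 g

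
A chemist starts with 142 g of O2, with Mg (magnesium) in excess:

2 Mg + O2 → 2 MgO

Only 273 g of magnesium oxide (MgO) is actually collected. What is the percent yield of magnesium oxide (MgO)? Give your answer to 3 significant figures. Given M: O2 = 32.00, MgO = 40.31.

n(O2) = 142.0 g / 32.00 g/mol = 4.438 mol.
From the equation the O2:MgO mole ratio is 1:2, so n(MgO) = 4.438 × 2/1 = 8.875 mol.
Mass of MgO = 8.875 mol × 40.31 g/mol = 357.8 g.
This is the theoretical yield. Percent yield = 273 g / 357.8 g × 100% = 76.31%.

76.3 %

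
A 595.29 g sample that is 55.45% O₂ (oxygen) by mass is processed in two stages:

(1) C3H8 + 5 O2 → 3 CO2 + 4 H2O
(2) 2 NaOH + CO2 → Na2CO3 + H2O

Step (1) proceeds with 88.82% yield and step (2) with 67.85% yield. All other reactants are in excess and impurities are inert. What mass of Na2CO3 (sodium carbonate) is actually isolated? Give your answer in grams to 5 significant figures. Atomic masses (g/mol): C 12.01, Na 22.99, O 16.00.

395.33 g

Pure O2 = 595.29 × 0.5545 = 330.088 g.
M(O2) = 2(16.00) = 32.00 g/mol.
M(Na2CO3) = 2(22.99) + 12.01 + 3(16.00) = 105.99 g/mol.
n(O2) = 330.088 / 32.00 = 10.3153 mol.
Step 1 (O2:CO2 = 5:3): theoretical n(CO2) = 6.18916 mol; at 88.82% yield, n(CO2) = 5.49721 mol.
Step 2 (CO2:Na2CO3 = 1:1): theoretical n(Na2CO3) = 5.49721 mol, so theoretical mass = 5.49721 × 105.99 = 582.649 g.
At 67.85% yield, actual mass of Na2CO3 = 582.649 × 0.6785 = 395.327 g.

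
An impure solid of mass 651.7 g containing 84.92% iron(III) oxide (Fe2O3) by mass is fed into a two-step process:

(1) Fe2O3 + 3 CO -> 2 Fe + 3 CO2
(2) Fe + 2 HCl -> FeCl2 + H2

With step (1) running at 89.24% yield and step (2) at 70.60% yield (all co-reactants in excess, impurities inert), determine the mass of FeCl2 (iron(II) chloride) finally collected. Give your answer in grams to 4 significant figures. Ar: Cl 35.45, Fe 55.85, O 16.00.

Pure Fe2O3 = 651.7 × 0.8492 = 553.42 g.
M(Fe2O3) = 2(55.85) + 3(16.00) = 159.70 g/mol.
M(FeCl2) = 55.85 + 2(35.45) = 126.75 g/mol.
n(Fe2O3) = 553.42 / 159.70 = 3.4654 mol.
Step 1 (Fe2O3:Fe = 1:2): theoretical n(Fe) = 6.9308 mol; at 89.24% yield, n(Fe) = 6.1850 mol.
Step 2 (Fe:FeCl2 = 1:1): theoretical n(FeCl2) = 6.1850 mol, so theoretical mass = 6.1850 × 126.75 = 783.95 g.
At 70.60% yield, actual mass of FeCl2 = 783.95 × 0.7060 = 553.47 g.

553.5 g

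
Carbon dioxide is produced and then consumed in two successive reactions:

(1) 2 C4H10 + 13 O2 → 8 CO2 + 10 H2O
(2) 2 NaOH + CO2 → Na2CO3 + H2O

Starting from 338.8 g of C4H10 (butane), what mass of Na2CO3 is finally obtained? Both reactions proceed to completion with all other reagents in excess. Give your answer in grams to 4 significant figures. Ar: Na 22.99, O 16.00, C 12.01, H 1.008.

2471 g

M(C4H10) = 4(12.01) + 10(1.008) = 58.12 g/mol.
M(Na2CO3) = 2(22.99) + 12.01 + 3(16.00) = 105.99 g/mol.
n(C4H10) = 338.80 / 58.12 = 5.8293 mol.
Step 1 gives a 2:8 ratio of C4H10 to CO2, so n(CO2) = 23.317 mol.
In step 2 the CO2:Na2CO3 ratio is 1:1, so n(Na2CO3) = 23.317 mol.
Mass of Na2CO3 = 23.317 × 105.99 = 2471.4 g.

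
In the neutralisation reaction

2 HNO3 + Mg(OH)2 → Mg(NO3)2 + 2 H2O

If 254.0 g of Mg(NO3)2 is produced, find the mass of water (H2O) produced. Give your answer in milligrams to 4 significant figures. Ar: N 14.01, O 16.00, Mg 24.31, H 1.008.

M(Mg(NO3)2) = 24.31 + 2(14.01) + 6(16.00) = 148.33 g/mol.
M(H2O) = 2(1.008) + 16.00 = 18.016 g/mol.
n(Mg(NO3)2) = 254.00 g / 148.33 g/mol = 1.7124 mol.
From the equation the Mg(NO3)2:H2O mole ratio is 1:2, so n(H2O) = 1.7124 × 2/1 = 3.4248 mol.
Mass of H2O = 3.4248 mol × 18.016 g/mol = 61.701 g.
Converting to mg: 61.701 g = 61700 mg.

61700 mg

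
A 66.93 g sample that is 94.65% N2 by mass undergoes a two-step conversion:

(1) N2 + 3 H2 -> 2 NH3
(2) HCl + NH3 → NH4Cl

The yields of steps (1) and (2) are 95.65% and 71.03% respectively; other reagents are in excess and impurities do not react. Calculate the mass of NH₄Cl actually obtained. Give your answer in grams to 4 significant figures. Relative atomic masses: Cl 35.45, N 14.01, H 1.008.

Pure N2 = 66.93 × 0.9465 = 63.349 g.
M(N2) = 2(14.01) = 28.02 g/mol.
M(NH4Cl) = 14.01 + 4(1.008) + 35.45 = 53.492 g/mol.
n(N2) = 63.349 / 28.02 = 2.2609 mol.
Step 1 (N2:NH3 = 1:2): theoretical n(NH3) = 4.5217 mol; at 95.65% yield, n(NH3) = 4.3250 mol.
Step 2 (NH3:NH4Cl = 1:1): theoretical n(NH4Cl) = 4.3250 mol, so theoretical mass = 4.3250 × 53.492 = 231.35 g.
At 71.03% yield, actual mass of NH4Cl = 231.35 × 0.7103 = 164.33 g.

164.3 g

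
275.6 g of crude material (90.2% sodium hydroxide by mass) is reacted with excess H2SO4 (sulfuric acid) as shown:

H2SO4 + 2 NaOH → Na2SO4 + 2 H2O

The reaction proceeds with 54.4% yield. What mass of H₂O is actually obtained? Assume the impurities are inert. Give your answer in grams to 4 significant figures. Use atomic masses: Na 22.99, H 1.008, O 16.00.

60.91 g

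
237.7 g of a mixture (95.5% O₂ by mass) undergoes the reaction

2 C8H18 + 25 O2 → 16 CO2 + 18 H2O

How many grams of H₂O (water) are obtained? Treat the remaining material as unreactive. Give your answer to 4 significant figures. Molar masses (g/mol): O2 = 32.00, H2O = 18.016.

Mass of pure O2 = 237.7 g × 0.955 = 227.00 g.
n(O2) = 227.00 g / 32.00 g/mol = 7.0939 mol.
From the equation the O2:H2O mole ratio is 25:18, so n(H2O) = 7.0939 × 18/25 = 5.1076 mol.
Mass of H2O = 5.1076 mol × 18.016 g/mol = 92.018 g.

92.02 g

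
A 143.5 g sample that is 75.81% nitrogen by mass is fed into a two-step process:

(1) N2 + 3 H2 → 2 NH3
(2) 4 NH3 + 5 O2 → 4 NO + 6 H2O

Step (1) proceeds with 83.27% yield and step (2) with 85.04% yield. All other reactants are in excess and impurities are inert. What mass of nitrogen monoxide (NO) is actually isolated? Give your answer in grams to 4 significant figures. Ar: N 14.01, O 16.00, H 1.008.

Pure N2 = 143.5 × 0.7581 = 108.79 g.
M(N2) = 2(14.01) = 28.02 g/mol.
M(NO) = 14.01 + 16.00 = 30.01 g/mol.
n(N2) = 108.79 / 28.02 = 3.8825 mol.
Step 1 (N2:NH3 = 1:2): theoretical n(NH3) = 7.7650 mol; at 83.27% yield, n(NH3) = 6.4659 mol.
Step 2 (NH3:NO = 4:4): theoretical n(NO) = 6.4659 mol, so theoretical mass = 6.4659 × 30.01 = 194.04 g.
At 85.04% yield, actual mass of NO = 194.04 × 0.8504 = 165.01 g.

165.0 g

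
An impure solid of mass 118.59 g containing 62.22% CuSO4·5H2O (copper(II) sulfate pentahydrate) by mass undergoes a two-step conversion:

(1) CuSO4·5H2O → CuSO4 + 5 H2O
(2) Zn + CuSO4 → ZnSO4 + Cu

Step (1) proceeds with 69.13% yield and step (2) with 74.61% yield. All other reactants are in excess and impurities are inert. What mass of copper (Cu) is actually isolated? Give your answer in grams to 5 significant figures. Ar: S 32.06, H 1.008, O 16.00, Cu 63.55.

9.6863 g

Pure CuSO4·5H2O = 118.59 × 0.6222 = 73.7867 g.
M(CuSO4·5H2O) = 63.55 + 32.06 + 9(16.00) + 10(1.008) = 249.69 g/mol.
M(Cu) = 63.55 g/mol.
n(CuSO4·5H2O) = 73.7867 / 249.69 = 0.295513 mol.
Step 1 (CuSO4·5H2O:CuSO4 = 1:1): theoretical n(CuSO4) = 0.295513 mol; at 69.13% yield, n(CuSO4) = 0.204288 mol.
Step 2 (CuSO4:Cu = 1:1): theoretical n(Cu) = 0.204288 mol, so theoretical mass = 0.204288 × 63.55 = 12.9825 g.
At 74.61% yield, actual mass of Cu = 12.9825 × 0.7461 = 9.68626 g.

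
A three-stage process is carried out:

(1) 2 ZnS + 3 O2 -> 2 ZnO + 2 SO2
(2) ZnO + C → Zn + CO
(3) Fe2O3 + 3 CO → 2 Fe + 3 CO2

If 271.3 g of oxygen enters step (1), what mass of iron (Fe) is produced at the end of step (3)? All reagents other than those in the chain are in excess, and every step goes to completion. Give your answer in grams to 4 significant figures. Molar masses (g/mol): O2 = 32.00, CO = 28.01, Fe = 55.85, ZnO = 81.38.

n(O2) = 271.3 / 32.00 = 8.4781 mol.
Reaction (1): O2→ZnO ratio 3:2 ⇒ n(ZnO) = 5.6521 mol.
Reaction (2): ZnO→CO ratio 1:1 ⇒ n(CO) = 5.6521 mol.
Reaction (3): CO→Fe ratio 3:2 ⇒ n(Fe) = 3.7681 mol.
Mass of Fe = 3.7681 × 55.85 = 210.45 g.

210.4 g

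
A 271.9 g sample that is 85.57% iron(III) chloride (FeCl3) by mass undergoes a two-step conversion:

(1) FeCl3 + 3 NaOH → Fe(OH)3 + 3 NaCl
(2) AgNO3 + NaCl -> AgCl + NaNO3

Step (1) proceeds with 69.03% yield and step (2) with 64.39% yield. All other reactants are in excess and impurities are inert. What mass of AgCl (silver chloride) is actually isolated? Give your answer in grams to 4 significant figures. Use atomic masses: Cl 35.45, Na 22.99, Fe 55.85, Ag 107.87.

274.1 g

Pure FeCl3 = 271.9 × 0.8557 = 232.66 g.
M(FeCl3) = 55.85 + 3(35.45) = 162.20 g/mol.
M(AgCl) = 107.87 + 35.45 = 143.32 g/mol.
n(FeCl3) = 232.66 / 162.20 = 1.4344 mol.
Step 1 (FeCl3:NaCl = 1:3): theoretical n(NaCl) = 4.3033 mol; at 69.03% yield, n(NaCl) = 2.9706 mol.
Step 2 (NaCl:AgCl = 1:1): theoretical n(AgCl) = 2.9706 mol, so theoretical mass = 2.9706 × 143.32 = 425.74 g.
At 64.39% yield, actual mass of AgCl = 425.74 × 0.6439 = 274.13 g.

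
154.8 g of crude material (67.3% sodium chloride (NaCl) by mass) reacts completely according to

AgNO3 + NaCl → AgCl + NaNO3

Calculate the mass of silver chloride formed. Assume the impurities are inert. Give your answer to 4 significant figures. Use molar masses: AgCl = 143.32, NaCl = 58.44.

255.5 g

Mass of pure NaCl = 154.8 g × 0.673 = 104.18 g.
n(NaCl) = 104.18 g / 58.44 g/mol = 1.7827 mol.
From the equation the NaCl:AgCl mole ratio is 1:1, so n(AgCl) = 1.7827 × 1/1 = 1.7827 mol.
Mass of AgCl = 1.7827 mol × 143.32 g/mol = 255.50 g.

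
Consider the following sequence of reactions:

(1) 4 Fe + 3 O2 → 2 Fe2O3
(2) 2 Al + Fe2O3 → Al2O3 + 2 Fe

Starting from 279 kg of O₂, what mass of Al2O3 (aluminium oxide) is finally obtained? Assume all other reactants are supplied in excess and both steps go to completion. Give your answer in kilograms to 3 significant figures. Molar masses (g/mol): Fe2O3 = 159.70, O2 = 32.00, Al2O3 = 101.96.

593 kg

279 kg = 279000 g.
n(O2) = 279000 / 32.00 = 8719 mol.
Step 1 gives a 3:2 ratio of O2 to Fe2O3, so n(Fe2O3) = 5812 mol.
In step 2 the Fe2O3:Al2O3 ratio is 1:1, so n(Al2O3) = 5812 mol.
Mass of Al2O3 = 5812 × 101.96 = 592600 g = 593 kg.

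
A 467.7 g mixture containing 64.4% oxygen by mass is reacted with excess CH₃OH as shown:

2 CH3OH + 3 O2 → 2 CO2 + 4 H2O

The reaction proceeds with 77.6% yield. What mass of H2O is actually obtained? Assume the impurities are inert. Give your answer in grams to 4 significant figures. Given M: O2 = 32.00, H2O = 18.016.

Pure O2 available = 467.7 g × 0.644 = 301.20 g.
n(O2) = 301.20 g / 32.00 g/mol = 9.4125 mol.
From the equation the O2:H2O mole ratio is 3:4, so n(H2O) = 9.4125 × 4/3 = 12.550 mol.
Mass of H2O = 12.550 mol × 18.016 g/mol = 226.10 g.
Actual mass collected = 226.10 g × 0.776 = 175.45 g.

175.5 g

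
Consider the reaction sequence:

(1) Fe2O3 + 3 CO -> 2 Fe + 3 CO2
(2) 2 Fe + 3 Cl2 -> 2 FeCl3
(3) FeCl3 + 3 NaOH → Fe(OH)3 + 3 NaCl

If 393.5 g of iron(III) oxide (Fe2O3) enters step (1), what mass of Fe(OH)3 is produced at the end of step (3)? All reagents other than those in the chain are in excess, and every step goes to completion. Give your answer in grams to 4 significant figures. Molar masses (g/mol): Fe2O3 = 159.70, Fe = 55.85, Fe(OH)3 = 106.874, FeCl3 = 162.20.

n(Fe2O3) = 393.5 / 159.70 = 2.4640 mol.
Reaction (1): Fe2O3→Fe ratio 1:2 ⇒ n(Fe) = 4.9280 mol.
Reaction (2): Fe→FeCl3 ratio 2:2 ⇒ n(FeCl3) = 4.9280 mol.
Reaction (3): FeCl3→Fe(OH)3 ratio 1:1 ⇒ n(Fe(OH)3) = 4.9280 mol.
Mass of Fe(OH)3 = 4.9280 × 106.874 = 526.67 g.

526.7 g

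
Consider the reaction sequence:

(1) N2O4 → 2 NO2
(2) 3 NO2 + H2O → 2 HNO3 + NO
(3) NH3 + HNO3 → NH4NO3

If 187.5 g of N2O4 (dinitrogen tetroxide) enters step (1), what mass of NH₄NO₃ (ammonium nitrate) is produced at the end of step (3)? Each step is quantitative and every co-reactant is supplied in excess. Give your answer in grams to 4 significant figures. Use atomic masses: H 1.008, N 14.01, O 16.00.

217.5 g

M(N2O4) = 2(14.01) + 4(16.00) = 92.02 g/mol.
M(NH4NO3) = 2(14.01) + 4(1.008) + 3(16.00) = 80.052 g/mol.
n(N2O4) = 187.5 / 92.02 = 2.0376 mol.
Reaction (1): N2O4→NO2 ratio 1:2 ⇒ n(NO2) = 4.0752 mol.
Reaction (2): NO2→HNO3 ratio 3:2 ⇒ n(HNO3) = 2.7168 mol.
Reaction (3): HNO3→NH4NO3 ratio 1:1 ⇒ n(NH4NO3) = 2.7168 mol.
Mass of NH4NO3 = 2.7168 × 80.052 = 217.49 g.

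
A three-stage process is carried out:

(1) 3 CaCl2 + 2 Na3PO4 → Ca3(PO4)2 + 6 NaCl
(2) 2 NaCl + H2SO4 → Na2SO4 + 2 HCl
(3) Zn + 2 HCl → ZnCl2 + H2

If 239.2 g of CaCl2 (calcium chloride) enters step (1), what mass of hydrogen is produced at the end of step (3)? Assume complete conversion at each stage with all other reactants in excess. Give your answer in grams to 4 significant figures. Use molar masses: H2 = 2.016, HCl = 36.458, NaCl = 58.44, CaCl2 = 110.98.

n(CaCl2) = 239.2 / 110.98 = 2.1553 mol.
Reaction (1): CaCl2→NaCl ratio 3:6 ⇒ n(NaCl) = 4.3107 mol.
Reaction (2): NaCl→HCl ratio 2:2 ⇒ n(HCl) = 4.3107 mol.
Reaction (3): HCl→H2 ratio 2:1 ⇒ n(H2) = 2.1553 mol.
Mass of H2 = 2.1553 × 2.016 = 4.3452 g.

4.345 g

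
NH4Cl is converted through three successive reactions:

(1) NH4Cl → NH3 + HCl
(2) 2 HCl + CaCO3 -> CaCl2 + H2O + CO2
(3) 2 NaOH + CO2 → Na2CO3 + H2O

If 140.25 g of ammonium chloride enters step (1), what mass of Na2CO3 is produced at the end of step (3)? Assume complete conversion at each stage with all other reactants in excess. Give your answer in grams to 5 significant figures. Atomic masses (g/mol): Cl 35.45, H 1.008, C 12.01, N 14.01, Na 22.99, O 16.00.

M(NH4Cl) = 14.01 + 4(1.008) + 35.45 = 53.492 g/mol.
M(Na2CO3) = 2(22.99) + 12.01 + 3(16.00) = 105.99 g/mol.
n(NH4Cl) = 140.25 / 53.492 = 2.62189 mol.
Reaction (1): NH4Cl→HCl ratio 1:1 ⇒ n(HCl) = 2.62189 mol.
Reaction (2): HCl→CO2 ratio 2:1 ⇒ n(CO2) = 1.31094 mol.
Reaction (3): CO2→Na2CO3 ratio 1:1 ⇒ n(Na2CO3) = 1.31094 mol.
Mass of Na2CO3 = 1.31094 × 105.99 = 138.947 g.

138.95 g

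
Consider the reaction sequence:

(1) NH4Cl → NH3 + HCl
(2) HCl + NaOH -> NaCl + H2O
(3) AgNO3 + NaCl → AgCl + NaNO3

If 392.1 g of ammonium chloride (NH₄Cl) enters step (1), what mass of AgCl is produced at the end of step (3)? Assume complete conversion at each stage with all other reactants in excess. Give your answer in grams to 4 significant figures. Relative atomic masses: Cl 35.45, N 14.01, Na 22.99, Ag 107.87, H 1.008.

1051 g

M(NH4Cl) = 14.01 + 4(1.008) + 35.45 = 53.492 g/mol.
M(AgCl) = 107.87 + 35.45 = 143.32 g/mol.
n(NH4Cl) = 392.1 / 53.492 = 7.3301 mol.
Reaction (1): NH4Cl→HCl ratio 1:1 ⇒ n(HCl) = 7.3301 mol.
Reaction (2): HCl→NaCl ratio 1:1 ⇒ n(NaCl) = 7.3301 mol.
Reaction (3): NaCl→AgCl ratio 1:1 ⇒ n(AgCl) = 7.3301 mol.
Mass of AgCl = 7.3301 × 143.32 = 1050.5 g.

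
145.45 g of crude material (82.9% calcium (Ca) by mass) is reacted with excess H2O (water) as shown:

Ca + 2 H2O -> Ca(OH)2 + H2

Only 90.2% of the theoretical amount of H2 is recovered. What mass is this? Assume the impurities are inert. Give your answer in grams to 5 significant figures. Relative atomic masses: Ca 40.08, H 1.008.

5.4706 g

Pure Ca available = 145.45 g × 0.829 = 120.578 g.
M(Ca) = 40.08 g/mol.
M(H2) = 2(1.008) = 2.016 g/mol.
n(Ca) = 120.578 g / 40.08 g/mol = 3.00843 mol.
From the equation the Ca:H2 mole ratio is 1:1, so n(H2) = 3.00843 × 1/1 = 3.00843 mol.
Mass of H2 = 3.00843 mol × 2.016 g/mol = 6.06500 g.
Actual mass collected = 6.06500 g × 0.902 = 5.47063 g.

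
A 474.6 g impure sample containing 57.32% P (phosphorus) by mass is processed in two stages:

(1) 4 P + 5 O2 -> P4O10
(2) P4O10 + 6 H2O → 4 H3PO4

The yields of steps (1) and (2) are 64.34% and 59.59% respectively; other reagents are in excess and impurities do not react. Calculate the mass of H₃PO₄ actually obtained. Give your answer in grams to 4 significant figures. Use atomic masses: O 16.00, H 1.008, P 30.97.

Pure P = 474.6 × 0.5732 = 272.04 g.
M(P) = 30.97 g/mol.
M(H3PO4) = 3(1.008) + 30.97 + 4(16.00) = 97.994 g/mol.
n(P) = 272.04 / 30.97 = 8.7840 mol.
Step 1 (P:P4O10 = 4:1): theoretical n(P4O10) = 2.1960 mol; at 64.34% yield, n(P4O10) = 1.4129 mol.
Step 2 (P4O10:H3PO4 = 1:4): theoretical n(H3PO4) = 5.6516 mol, so theoretical mass = 5.6516 × 97.994 = 553.83 g.
At 59.59% yield, actual mass of H3PO4 = 553.83 × 0.5959 = 330.02 g.

330.0 g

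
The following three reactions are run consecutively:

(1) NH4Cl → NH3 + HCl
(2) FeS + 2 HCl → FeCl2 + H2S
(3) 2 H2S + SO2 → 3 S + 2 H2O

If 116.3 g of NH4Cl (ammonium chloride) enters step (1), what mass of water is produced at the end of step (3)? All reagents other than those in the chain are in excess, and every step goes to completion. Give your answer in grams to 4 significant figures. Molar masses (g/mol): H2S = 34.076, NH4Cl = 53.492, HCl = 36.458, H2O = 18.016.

n(NH4Cl) = 116.3 / 53.492 = 2.1742 mol.
Reaction (1): NH4Cl→HCl ratio 1:1 ⇒ n(HCl) = 2.1742 mol.
Reaction (2): HCl→H2S ratio 2:1 ⇒ n(H2S) = 1.0871 mol.
Reaction (3): H2S→H2O ratio 2:2 ⇒ n(H2O) = 1.0871 mol.
Mass of H2O = 1.0871 × 18.016 = 19.585 g.

19.58 g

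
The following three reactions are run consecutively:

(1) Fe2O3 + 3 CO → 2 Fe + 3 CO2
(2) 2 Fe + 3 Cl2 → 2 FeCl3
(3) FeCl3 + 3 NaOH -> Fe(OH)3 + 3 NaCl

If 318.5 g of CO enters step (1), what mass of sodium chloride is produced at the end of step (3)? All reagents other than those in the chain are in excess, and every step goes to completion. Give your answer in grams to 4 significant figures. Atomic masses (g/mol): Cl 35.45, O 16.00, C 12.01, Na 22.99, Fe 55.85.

M(CO) = 12.01 + 16.00 = 28.01 g/mol.
M(NaCl) = 22.99 + 35.45 = 58.44 g/mol.
n(CO) = 318.5 / 28.01 = 11.371 mol.
Reaction (1): CO→Fe ratio 3:2 ⇒ n(Fe) = 7.5806 mol.
Reaction (2): Fe→FeCl3 ratio 2:2 ⇒ n(FeCl3) = 7.5806 mol.
Reaction (3): FeCl3→NaCl ratio 1:3 ⇒ n(NaCl) = 22.742 mol.
Mass of NaCl = 22.742 × 58.44 = 1329.0 g.

1329 g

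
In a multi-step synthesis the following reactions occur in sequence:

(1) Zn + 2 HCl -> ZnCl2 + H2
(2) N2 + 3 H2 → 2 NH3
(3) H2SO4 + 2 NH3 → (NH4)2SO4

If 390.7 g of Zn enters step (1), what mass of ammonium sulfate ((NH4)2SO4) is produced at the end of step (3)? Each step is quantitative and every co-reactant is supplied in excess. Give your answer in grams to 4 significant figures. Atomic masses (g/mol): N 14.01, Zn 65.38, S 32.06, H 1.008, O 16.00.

M(Zn) = 65.38 g/mol.
M((NH4)2SO4) = 2(14.01) + 8(1.008) + 32.06 + 4(16.00) = 132.144 g/mol.
n(Zn) = 390.7 / 65.38 = 5.9758 mol.
Reaction (1): Zn→H2 ratio 1:1 ⇒ n(H2) = 5.9758 mol.
Reaction (2): H2→NH3 ratio 3:2 ⇒ n(NH3) = 3.9839 mol.
Reaction (3): NH3→(NH4)2SO4 ratio 2:1 ⇒ n((NH4)2SO4) = 1.9919 mol.
Mass of (NH4)2SO4 = 1.9919 × 132.144 = 263.22 g.

263.2 g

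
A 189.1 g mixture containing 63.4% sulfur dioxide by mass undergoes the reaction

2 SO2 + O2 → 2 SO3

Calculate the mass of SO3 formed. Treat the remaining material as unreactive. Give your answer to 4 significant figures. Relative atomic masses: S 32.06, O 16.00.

Mass of pure SO2 = 189.1 g × 0.634 = 119.89 g.
M(SO2) = 32.06 + 2(16.00) = 64.06 g/mol.
M(SO3) = 32.06 + 3(16.00) = 80.06 g/mol.
n(SO2) = 119.89 g / 64.06 g/mol = 1.8715 mol.
From the equation the SO2:SO3 mole ratio is 2:2, so n(SO3) = 1.8715 × 2/2 = 1.8715 mol.
Mass of SO3 = 1.8715 mol × 80.06 g/mol = 149.83 g.

149.8 g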